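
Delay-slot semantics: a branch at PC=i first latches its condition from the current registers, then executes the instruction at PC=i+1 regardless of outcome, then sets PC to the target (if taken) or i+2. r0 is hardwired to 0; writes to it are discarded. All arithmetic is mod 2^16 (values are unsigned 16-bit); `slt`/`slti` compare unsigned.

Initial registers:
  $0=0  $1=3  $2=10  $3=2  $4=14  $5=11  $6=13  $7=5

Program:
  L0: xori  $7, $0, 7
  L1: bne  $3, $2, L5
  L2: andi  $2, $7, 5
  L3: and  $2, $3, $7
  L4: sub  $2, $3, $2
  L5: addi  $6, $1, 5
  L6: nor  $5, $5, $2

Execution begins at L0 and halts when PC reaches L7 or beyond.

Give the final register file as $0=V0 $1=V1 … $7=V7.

PC=0  xori  $7, $0, 7        | $0=0 $1=3 $2=10 $3=2 $4=14 $5=11 $6=13 $7=7
PC=1  bne  $3, $2, L5        | $0=0 $1=3 $2=10 $3=2 $4=14 $5=11 $6=13 $7=7  [TAKEN]
PC=2  andi  $2, $7, 5        | $0=0 $1=3 $2=5 $3=2 $4=14 $5=11 $6=13 $7=7
PC=5  addi  $6, $1, 5        | $0=0 $1=3 $2=5 $3=2 $4=14 $5=11 $6=8 $7=7
PC=6  nor  $5, $5, $2        | $0=0 $1=3 $2=5 $3=2 $4=14 $5=65520 $6=8 $7=7

$0=0 $1=3 $2=5 $3=2 $4=14 $5=65520 $6=8 $7=7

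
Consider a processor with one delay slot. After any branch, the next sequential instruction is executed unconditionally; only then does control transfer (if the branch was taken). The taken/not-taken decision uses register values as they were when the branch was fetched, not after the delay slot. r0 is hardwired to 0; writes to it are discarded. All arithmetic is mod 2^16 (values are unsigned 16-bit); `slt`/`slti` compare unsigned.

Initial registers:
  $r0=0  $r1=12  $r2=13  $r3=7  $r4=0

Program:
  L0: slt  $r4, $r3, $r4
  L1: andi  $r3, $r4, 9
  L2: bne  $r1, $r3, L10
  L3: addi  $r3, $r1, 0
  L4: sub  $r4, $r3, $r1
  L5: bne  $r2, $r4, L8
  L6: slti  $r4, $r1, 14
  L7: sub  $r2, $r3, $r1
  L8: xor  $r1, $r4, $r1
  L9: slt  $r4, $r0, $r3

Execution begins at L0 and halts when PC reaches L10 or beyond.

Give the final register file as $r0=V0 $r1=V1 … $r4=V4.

$r0=0 $r1=12 $r2=13 $r3=12 $r4=0

  step pc=0: slt  $r4, $r3, $r4  regs=(0,12,13,7,0)
  step pc=1: andi  $r3, $r4, 9  regs=(0,12,13,0,0)
  step pc=2: bne  $r1, $r3, L10  cond=T  regs=(0,12,13,0,0)
  step pc=3: addi  $r3, $r1, 0  regs=(0,12,13,12,0)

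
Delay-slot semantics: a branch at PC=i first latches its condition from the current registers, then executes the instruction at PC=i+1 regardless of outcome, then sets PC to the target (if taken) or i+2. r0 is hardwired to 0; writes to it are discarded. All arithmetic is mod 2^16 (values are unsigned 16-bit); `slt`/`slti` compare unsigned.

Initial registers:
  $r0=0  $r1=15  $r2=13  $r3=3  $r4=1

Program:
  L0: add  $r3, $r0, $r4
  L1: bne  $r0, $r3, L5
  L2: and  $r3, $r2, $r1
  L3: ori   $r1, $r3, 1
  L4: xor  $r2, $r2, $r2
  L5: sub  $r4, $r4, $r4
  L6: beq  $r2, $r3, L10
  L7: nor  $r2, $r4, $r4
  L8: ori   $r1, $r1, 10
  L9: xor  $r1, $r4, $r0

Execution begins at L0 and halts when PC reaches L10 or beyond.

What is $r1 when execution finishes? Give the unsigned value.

[0] add  $r3, $r0, $r4  →  {$r0:0, $r1:15, $r2:13, $r3:1, $r4:1}
[1] bne  $r0, $r3, L5  →  {$r0:0, $r1:15, $r2:13, $r3:1, $r4:1}  ⟨branch taken⟩
[2] and  $r3, $r2, $r1  →  {$r0:0, $r1:15, $r2:13, $r3:13, $r4:1}
[5] sub  $r4, $r4, $r4  →  {$r0:0, $r1:15, $r2:13, $r3:13, $r4:0}
[6] beq  $r2, $r3, L10  →  {$r0:0, $r1:15, $r2:13, $r3:13, $r4:0}  ⟨branch taken⟩
[7] nor  $r2, $r4, $r4  →  {$r0:0, $r1:15, $r2:65535, $r3:13, $r4:0}

15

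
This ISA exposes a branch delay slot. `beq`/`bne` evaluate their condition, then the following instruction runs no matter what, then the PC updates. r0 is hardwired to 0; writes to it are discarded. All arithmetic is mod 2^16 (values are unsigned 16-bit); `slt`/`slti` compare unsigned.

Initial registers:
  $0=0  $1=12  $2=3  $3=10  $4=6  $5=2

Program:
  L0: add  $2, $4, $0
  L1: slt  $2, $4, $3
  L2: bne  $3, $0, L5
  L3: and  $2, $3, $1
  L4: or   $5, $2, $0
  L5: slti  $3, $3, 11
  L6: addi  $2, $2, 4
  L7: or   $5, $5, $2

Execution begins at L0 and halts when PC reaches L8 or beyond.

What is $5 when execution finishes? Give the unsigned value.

[0] add  $2, $4, $0  →  {$0:0, $1:12, $2:6, $3:10, $4:6, $5:2}
[1] slt  $2, $4, $3  →  {$0:0, $1:12, $2:1, $3:10, $4:6, $5:2}
[2] bne  $3, $0, L5  →  {$0:0, $1:12, $2:1, $3:10, $4:6, $5:2}  ⟨branch taken⟩
[3] and  $2, $3, $1  →  {$0:0, $1:12, $2:8, $3:10, $4:6, $5:2}
[5] slti  $3, $3, 11  →  {$0:0, $1:12, $2:8, $3:1, $4:6, $5:2}
[6] addi  $2, $2, 4  →  {$0:0, $1:12, $2:12, $3:1, $4:6, $5:2}
[7] or   $5, $5, $2  →  {$0:0, $1:12, $2:12, $3:1, $4:6, $5:14}

14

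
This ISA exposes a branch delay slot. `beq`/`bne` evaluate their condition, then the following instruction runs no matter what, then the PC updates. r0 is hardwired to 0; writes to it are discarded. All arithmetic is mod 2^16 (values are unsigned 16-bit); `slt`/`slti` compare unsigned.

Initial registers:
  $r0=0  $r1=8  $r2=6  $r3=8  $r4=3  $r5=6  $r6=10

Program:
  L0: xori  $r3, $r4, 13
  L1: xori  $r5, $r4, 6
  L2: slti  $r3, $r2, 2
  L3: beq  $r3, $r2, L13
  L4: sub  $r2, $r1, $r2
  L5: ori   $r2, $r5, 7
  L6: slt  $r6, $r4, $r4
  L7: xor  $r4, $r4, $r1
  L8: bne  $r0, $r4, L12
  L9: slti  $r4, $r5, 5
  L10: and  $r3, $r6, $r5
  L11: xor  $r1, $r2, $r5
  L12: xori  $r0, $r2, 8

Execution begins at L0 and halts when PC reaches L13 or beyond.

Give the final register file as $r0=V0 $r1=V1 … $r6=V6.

[0] xori  $r3, $r4, 13  →  {$r0:0, $r1:8, $r2:6, $r3:14, $r4:3, $r5:6, $r6:10}
[1] xori  $r5, $r4, 6  →  {$r0:0, $r1:8, $r2:6, $r3:14, $r4:3, $r5:5, $r6:10}
[2] slti  $r3, $r2, 2  →  {$r0:0, $r1:8, $r2:6, $r3:0, $r4:3, $r5:5, $r6:10}
[3] beq  $r3, $r2, L13  →  {$r0:0, $r1:8, $r2:6, $r3:0, $r4:3, $r5:5, $r6:10}  ⟨branch fallthrough⟩
[4] sub  $r2, $r1, $r2  →  {$r0:0, $r1:8, $r2:2, $r3:0, $r4:3, $r5:5, $r6:10}
[5] ori   $r2, $r5, 7  →  {$r0:0, $r1:8, $r2:7, $r3:0, $r4:3, $r5:5, $r6:10}
[6] slt  $r6, $r4, $r4  →  {$r0:0, $r1:8, $r2:7, $r3:0, $r4:3, $r5:5, $r6:0}
[7] xor  $r4, $r4, $r1  →  {$r0:0, $r1:8, $r2:7, $r3:0, $r4:11, $r5:5, $r6:0}
[8] bne  $r0, $r4, L12  →  {$r0:0, $r1:8, $r2:7, $r3:0, $r4:11, $r5:5, $r6:0}  ⟨branch taken⟩
[9] slti  $r4, $r5, 5  →  {$r0:0, $r1:8, $r2:7, $r3:0, $r4:0, $r5:5, $r6:0}
[12] xori  $r0, $r2, 8  →  {$r0:0, $r1:8, $r2:7, $r3:0, $r4:0, $r5:5, $r6:0}

$r0=0 $r1=8 $r2=7 $r3=0 $r4=0 $r5=5 $r6=0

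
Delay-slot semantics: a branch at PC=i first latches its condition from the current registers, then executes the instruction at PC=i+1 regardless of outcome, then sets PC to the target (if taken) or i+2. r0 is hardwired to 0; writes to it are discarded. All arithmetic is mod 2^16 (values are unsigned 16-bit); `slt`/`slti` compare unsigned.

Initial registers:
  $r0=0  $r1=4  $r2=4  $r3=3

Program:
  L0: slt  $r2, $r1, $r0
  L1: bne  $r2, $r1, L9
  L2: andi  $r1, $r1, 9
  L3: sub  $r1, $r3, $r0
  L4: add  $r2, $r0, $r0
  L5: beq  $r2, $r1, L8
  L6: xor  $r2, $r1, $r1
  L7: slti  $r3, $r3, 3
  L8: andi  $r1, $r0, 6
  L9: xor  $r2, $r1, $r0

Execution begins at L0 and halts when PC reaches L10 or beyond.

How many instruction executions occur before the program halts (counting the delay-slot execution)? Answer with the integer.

4

PC=0  slt  $r2, $r1, $r0     | $r0=0 $r1=4 $r2=0 $r3=3
PC=1  bne  $r2, $r1, L9      | $r0=0 $r1=4 $r2=0 $r3=3  [TAKEN]
PC=2  andi  $r1, $r1, 9      | $r0=0 $r1=0 $r2=0 $r3=3
PC=9  xor  $r2, $r1, $r0     | $r0=0 $r1=0 $r2=0 $r3=3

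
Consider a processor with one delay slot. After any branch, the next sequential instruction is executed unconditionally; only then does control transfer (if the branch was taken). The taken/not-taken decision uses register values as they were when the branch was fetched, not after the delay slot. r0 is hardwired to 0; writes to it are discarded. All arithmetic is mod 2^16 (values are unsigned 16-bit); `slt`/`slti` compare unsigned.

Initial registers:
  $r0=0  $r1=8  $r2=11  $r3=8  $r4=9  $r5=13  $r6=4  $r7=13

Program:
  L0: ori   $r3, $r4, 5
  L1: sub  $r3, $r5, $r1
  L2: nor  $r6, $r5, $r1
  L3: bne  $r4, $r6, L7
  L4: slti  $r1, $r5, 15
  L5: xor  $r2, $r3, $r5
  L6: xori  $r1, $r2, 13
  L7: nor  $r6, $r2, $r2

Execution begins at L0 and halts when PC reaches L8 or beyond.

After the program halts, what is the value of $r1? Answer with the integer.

PC=0  ori   $r3, $r4, 5      | $r0=0 $r1=8 $r2=11 $r3=13 $r4=9 $r5=13 $r6=4 $r7=13
PC=1  sub  $r3, $r5, $r1     | $r0=0 $r1=8 $r2=11 $r3=5 $r4=9 $r5=13 $r6=4 $r7=13
PC=2  nor  $r6, $r5, $r1     | $r0=0 $r1=8 $r2=11 $r3=5 $r4=9 $r5=13 $r6=65522 $r7=13
PC=3  bne  $r4, $r6, L7      | $r0=0 $r1=8 $r2=11 $r3=5 $r4=9 $r5=13 $r6=65522 $r7=13  [TAKEN]
PC=4  slti  $r1, $r5, 15     | $r0=0 $r1=1 $r2=11 $r3=5 $r4=9 $r5=13 $r6=65522 $r7=13
PC=7  nor  $r6, $r2, $r2     | $r0=0 $r1=1 $r2=11 $r3=5 $r4=9 $r5=13 $r6=65524 $r7=13

1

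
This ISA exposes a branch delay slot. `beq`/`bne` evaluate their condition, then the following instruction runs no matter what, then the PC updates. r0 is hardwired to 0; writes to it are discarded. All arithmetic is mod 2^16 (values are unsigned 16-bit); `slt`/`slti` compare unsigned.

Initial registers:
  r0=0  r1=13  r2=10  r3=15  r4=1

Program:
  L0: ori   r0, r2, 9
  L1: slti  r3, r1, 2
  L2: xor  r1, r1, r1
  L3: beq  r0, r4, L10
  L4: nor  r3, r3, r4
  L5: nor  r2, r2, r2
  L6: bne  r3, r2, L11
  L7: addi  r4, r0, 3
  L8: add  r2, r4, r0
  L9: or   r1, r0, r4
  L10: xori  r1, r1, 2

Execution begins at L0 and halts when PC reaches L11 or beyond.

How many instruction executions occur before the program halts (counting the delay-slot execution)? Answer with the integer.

8

[0] ori   r0, r2, 9  →  {r0:0, r1:13, r2:10, r3:15, r4:1}
[1] slti  r3, r1, 2  →  {r0:0, r1:13, r2:10, r3:0, r4:1}
[2] xor  r1, r1, r1  →  {r0:0, r1:0, r2:10, r3:0, r4:1}
[3] beq  r0, r4, L10  →  {r0:0, r1:0, r2:10, r3:0, r4:1}  ⟨branch fallthrough⟩
[4] nor  r3, r3, r4  →  {r0:0, r1:0, r2:10, r3:65534, r4:1}
[5] nor  r2, r2, r2  →  {r0:0, r1:0, r2:65525, r3:65534, r4:1}
[6] bne  r3, r2, L11  →  {r0:0, r1:0, r2:65525, r3:65534, r4:1}  ⟨branch taken⟩
[7] addi  r4, r0, 3  →  {r0:0, r1:0, r2:65525, r3:65534, r4:3}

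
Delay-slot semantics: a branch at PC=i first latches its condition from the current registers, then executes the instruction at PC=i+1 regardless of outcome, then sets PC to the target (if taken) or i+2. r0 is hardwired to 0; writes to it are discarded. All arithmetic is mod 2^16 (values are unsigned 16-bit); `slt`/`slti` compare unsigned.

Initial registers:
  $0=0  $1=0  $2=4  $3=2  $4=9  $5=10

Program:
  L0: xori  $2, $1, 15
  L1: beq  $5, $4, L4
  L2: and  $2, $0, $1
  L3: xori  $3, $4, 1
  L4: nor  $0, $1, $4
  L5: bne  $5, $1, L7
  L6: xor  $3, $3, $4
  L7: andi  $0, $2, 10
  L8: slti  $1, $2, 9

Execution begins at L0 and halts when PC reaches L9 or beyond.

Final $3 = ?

PC=0  xori  $2, $1, 15       | $0=0 $1=0 $2=15 $3=2 $4=9 $5=10
PC=1  beq  $5, $4, L4        | $0=0 $1=0 $2=15 $3=2 $4=9 $5=10  [not taken]
PC=2  and  $2, $0, $1        | $0=0 $1=0 $2=0 $3=2 $4=9 $5=10
PC=3  xori  $3, $4, 1        | $0=0 $1=0 $2=0 $3=8 $4=9 $5=10
PC=4  nor  $0, $1, $4        | $0=0 $1=0 $2=0 $3=8 $4=9 $5=10
PC=5  bne  $5, $1, L7        | $0=0 $1=0 $2=0 $3=8 $4=9 $5=10  [TAKEN]
PC=6  xor  $3, $3, $4        | $0=0 $1=0 $2=0 $3=1 $4=9 $5=10
PC=7  andi  $0, $2, 10       | $0=0 $1=0 $2=0 $3=1 $4=9 $5=10
PC=8  slti  $1, $2, 9        | $0=0 $1=1 $2=0 $3=1 $4=9 $5=10

1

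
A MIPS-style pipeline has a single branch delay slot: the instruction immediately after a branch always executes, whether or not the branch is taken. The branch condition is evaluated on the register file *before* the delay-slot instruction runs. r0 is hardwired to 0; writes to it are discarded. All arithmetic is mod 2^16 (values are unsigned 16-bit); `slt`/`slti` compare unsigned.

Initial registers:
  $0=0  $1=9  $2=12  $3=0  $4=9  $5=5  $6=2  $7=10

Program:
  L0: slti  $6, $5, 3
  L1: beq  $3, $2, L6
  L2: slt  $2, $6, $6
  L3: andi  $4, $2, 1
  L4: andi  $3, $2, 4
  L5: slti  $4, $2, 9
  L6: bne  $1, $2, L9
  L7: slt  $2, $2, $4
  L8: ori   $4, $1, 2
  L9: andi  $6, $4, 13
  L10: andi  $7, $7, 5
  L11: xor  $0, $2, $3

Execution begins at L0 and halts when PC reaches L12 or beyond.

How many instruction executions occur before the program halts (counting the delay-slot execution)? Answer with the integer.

11

PC=0  slti  $6, $5, 3        | $0=0 $1=9 $2=12 $3=0 $4=9 $5=5 $6=0 $7=10
PC=1  beq  $3, $2, L6        | $0=0 $1=9 $2=12 $3=0 $4=9 $5=5 $6=0 $7=10  [not taken]
PC=2  slt  $2, $6, $6        | $0=0 $1=9 $2=0 $3=0 $4=9 $5=5 $6=0 $7=10
PC=3  andi  $4, $2, 1        | $0=0 $1=9 $2=0 $3=0 $4=0 $5=5 $6=0 $7=10
PC=4  andi  $3, $2, 4        | $0=0 $1=9 $2=0 $3=0 $4=0 $5=5 $6=0 $7=10
PC=5  slti  $4, $2, 9        | $0=0 $1=9 $2=0 $3=0 $4=1 $5=5 $6=0 $7=10
PC=6  bne  $1, $2, L9        | $0=0 $1=9 $2=0 $3=0 $4=1 $5=5 $6=0 $7=10  [TAKEN]
PC=7  slt  $2, $2, $4        | $0=0 $1=9 $2=1 $3=0 $4=1 $5=5 $6=0 $7=10
PC=9  andi  $6, $4, 13       | $0=0 $1=9 $2=1 $3=0 $4=1 $5=5 $6=1 $7=10
PC=10 andi  $7, $7, 5        | $0=0 $1=9 $2=1 $3=0 $4=1 $5=5 $6=1 $7=0
PC=11 xor  $0, $2, $3        | $0=0 $1=9 $2=1 $3=0 $4=1 $5=5 $6=1 $7=0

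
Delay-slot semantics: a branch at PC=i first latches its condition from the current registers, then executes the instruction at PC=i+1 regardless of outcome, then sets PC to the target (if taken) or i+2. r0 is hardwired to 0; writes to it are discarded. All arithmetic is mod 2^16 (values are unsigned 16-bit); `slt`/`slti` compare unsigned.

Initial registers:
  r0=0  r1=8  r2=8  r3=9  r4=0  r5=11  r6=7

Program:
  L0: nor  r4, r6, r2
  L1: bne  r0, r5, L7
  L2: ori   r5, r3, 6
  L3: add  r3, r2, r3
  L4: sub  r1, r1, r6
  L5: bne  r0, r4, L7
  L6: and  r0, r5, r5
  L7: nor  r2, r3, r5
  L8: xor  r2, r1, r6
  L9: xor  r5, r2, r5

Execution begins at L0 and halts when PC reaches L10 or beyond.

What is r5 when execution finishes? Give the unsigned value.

0

PC=0  nor  r4, r6, r2        | r0=0 r1=8 r2=8 r3=9 r4=65520 r5=11 r6=7
PC=1  bne  r0, r5, L7        | r0=0 r1=8 r2=8 r3=9 r4=65520 r5=11 r6=7  [TAKEN]
PC=2  ori   r5, r3, 6        | r0=0 r1=8 r2=8 r3=9 r4=65520 r5=15 r6=7
PC=7  nor  r2, r3, r5        | r0=0 r1=8 r2=65520 r3=9 r4=65520 r5=15 r6=7
PC=8  xor  r2, r1, r6        | r0=0 r1=8 r2=15 r3=9 r4=65520 r5=15 r6=7
PC=9  xor  r5, r2, r5        | r0=0 r1=8 r2=15 r3=9 r4=65520 r5=0 r6=7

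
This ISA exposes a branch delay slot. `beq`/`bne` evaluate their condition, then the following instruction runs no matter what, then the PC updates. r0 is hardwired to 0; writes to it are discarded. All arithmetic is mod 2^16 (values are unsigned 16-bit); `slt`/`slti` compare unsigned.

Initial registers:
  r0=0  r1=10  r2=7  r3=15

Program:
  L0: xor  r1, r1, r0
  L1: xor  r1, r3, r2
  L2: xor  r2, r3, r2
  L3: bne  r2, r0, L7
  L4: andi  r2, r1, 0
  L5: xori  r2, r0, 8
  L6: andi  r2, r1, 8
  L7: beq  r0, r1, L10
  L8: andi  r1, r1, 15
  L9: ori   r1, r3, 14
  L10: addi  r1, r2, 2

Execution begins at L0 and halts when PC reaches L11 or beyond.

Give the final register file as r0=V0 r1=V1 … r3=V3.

r0=0 r1=2 r2=0 r3=15

#0 xor  r1, r1, r0 ; 0/10/7/15
#1 xor  r1, r3, r2 ; 0/8/7/15
#2 xor  r2, r3, r2 ; 0/8/8/15
#3 bne  r2, r0, L7 ; 0/8/8/15 ; →target
#4 andi  r2, r1, 0 ; 0/8/0/15
#7 beq  r0, r1, L10 ; 0/8/0/15 ; →fallthru
#8 andi  r1, r1, 15 ; 0/8/0/15
#9 ori   r1, r3, 14 ; 0/15/0/15
#10 addi  r1, r2, 2 ; 0/2/0/15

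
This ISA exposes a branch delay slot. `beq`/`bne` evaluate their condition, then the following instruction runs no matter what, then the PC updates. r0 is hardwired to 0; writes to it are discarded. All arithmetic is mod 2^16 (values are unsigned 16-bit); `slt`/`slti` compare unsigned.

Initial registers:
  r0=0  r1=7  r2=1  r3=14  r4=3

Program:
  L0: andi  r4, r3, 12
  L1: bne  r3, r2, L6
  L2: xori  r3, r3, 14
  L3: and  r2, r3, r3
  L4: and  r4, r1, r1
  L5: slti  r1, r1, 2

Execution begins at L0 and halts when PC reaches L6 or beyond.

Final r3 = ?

0

PC=0  andi  r4, r3, 12       | r0=0 r1=7 r2=1 r3=14 r4=12
PC=1  bne  r3, r2, L6        | r0=0 r1=7 r2=1 r3=14 r4=12  [TAKEN]
PC=2  xori  r3, r3, 14       | r0=0 r1=7 r2=1 r3=0 r4=12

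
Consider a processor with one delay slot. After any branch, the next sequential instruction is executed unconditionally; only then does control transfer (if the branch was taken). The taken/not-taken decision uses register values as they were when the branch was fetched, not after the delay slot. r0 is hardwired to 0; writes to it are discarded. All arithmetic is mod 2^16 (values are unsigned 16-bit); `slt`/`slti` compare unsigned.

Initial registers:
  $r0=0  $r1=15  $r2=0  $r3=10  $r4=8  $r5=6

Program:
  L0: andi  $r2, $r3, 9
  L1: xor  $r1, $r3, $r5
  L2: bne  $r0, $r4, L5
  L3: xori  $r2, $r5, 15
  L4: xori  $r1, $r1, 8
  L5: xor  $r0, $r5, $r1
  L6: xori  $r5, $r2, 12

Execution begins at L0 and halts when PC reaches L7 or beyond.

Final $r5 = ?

5

PC=0  andi  $r2, $r3, 9      | $r0=0 $r1=15 $r2=8 $r3=10 $r4=8 $r5=6
PC=1  xor  $r1, $r3, $r5     | $r0=0 $r1=12 $r2=8 $r3=10 $r4=8 $r5=6
PC=2  bne  $r0, $r4, L5      | $r0=0 $r1=12 $r2=8 $r3=10 $r4=8 $r5=6  [TAKEN]
PC=3  xori  $r2, $r5, 15     | $r0=0 $r1=12 $r2=9 $r3=10 $r4=8 $r5=6
PC=5  xor  $r0, $r5, $r1     | $r0=0 $r1=12 $r2=9 $r3=10 $r4=8 $r5=6
PC=6  xori  $r5, $r2, 12     | $r0=0 $r1=12 $r2=9 $r3=10 $r4=8 $r5=5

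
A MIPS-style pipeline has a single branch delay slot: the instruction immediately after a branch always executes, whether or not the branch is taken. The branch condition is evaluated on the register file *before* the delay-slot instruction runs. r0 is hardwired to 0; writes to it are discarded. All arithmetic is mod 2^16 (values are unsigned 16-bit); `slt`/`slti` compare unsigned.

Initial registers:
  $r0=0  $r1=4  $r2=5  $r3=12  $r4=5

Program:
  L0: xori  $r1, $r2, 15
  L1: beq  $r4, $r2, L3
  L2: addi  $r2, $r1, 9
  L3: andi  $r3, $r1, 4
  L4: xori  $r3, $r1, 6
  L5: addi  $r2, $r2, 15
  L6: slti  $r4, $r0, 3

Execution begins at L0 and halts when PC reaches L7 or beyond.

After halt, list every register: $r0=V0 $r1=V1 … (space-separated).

$r0=0 $r1=10 $r2=34 $r3=12 $r4=1

[0] xori  $r1, $r2, 15  →  {$r0:0, $r1:10, $r2:5, $r3:12, $r4:5}
[1] beq  $r4, $r2, L3  →  {$r0:0, $r1:10, $r2:5, $r3:12, $r4:5}  ⟨branch taken⟩
[2] addi  $r2, $r1, 9  →  {$r0:0, $r1:10, $r2:19, $r3:12, $r4:5}
[3] andi  $r3, $r1, 4  →  {$r0:0, $r1:10, $r2:19, $r3:0, $r4:5}
[4] xori  $r3, $r1, 6  →  {$r0:0, $r1:10, $r2:19, $r3:12, $r4:5}
[5] addi  $r2, $r2, 15  →  {$r0:0, $r1:10, $r2:34, $r3:12, $r4:5}
[6] slti  $r4, $r0, 3  →  {$r0:0, $r1:10, $r2:34, $r3:12, $r4:1}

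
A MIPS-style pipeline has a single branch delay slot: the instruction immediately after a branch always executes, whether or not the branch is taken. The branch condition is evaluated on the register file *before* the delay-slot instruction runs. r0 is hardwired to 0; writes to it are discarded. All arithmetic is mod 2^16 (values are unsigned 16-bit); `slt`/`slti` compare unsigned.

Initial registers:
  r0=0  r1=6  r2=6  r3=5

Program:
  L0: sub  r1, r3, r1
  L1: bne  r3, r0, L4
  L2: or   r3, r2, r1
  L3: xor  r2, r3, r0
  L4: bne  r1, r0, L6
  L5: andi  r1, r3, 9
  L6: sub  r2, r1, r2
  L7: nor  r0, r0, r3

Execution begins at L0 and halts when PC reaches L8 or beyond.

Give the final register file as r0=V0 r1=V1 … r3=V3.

r0=0 r1=9 r2=3 r3=65535

PC=0  sub  r1, r3, r1        | r0=0 r1=65535 r2=6 r3=5
PC=1  bne  r3, r0, L4        | r0=0 r1=65535 r2=6 r3=5  [TAKEN]
PC=2  or   r3, r2, r1        | r0=0 r1=65535 r2=6 r3=65535
PC=4  bne  r1, r0, L6        | r0=0 r1=65535 r2=6 r3=65535  [TAKEN]
PC=5  andi  r1, r3, 9        | r0=0 r1=9 r2=6 r3=65535
PC=6  sub  r2, r1, r2        | r0=0 r1=9 r2=3 r3=65535
PC=7  nor  r0, r0, r3        | r0=0 r1=9 r2=3 r3=65535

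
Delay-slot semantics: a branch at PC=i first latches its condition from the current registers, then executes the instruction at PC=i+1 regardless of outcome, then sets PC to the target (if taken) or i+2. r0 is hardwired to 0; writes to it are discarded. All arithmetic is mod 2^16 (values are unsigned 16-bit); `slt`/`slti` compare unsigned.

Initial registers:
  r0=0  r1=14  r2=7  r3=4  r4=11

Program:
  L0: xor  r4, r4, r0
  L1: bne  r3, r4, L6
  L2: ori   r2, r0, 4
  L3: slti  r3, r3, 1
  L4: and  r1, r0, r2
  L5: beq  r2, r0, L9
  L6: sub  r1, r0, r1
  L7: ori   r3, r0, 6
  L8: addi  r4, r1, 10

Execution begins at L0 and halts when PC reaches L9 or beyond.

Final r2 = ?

4

#0 xor  r4, r4, r0 ; 0/14/7/4/11
#1 bne  r3, r4, L6 ; 0/14/7/4/11 ; →target
#2 ori   r2, r0, 4 ; 0/14/4/4/11
#6 sub  r1, r0, r1 ; 0/65522/4/4/11
#7 ori   r3, r0, 6 ; 0/65522/4/6/11
#8 addi  r4, r1, 10 ; 0/65522/4/6/65532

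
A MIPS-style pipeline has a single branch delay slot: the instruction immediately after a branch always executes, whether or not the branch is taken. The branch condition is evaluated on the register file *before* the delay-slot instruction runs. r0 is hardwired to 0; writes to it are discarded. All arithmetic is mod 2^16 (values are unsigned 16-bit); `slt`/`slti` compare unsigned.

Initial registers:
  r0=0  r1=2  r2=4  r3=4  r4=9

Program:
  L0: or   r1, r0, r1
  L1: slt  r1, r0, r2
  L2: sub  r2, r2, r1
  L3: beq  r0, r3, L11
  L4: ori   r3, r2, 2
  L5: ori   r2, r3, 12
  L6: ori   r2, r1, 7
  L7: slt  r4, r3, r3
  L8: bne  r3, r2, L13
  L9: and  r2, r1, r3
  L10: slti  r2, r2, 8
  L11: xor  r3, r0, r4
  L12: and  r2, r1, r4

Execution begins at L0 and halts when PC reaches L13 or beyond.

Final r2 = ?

[0] or   r1, r0, r1  →  {r0:0, r1:2, r2:4, r3:4, r4:9}
[1] slt  r1, r0, r2  →  {r0:0, r1:1, r2:4, r3:4, r4:9}
[2] sub  r2, r2, r1  →  {r0:0, r1:1, r2:3, r3:4, r4:9}
[3] beq  r0, r3, L11  →  {r0:0, r1:1, r2:3, r3:4, r4:9}  ⟨branch fallthrough⟩
[4] ori   r3, r2, 2  →  {r0:0, r1:1, r2:3, r3:3, r4:9}
[5] ori   r2, r3, 12  →  {r0:0, r1:1, r2:15, r3:3, r4:9}
[6] ori   r2, r1, 7  →  {r0:0, r1:1, r2:7, r3:3, r4:9}
[7] slt  r4, r3, r3  →  {r0:0, r1:1, r2:7, r3:3, r4:0}
[8] bne  r3, r2, L13  →  {r0:0, r1:1, r2:7, r3:3, r4:0}  ⟨branch taken⟩
[9] and  r2, r1, r3  →  {r0:0, r1:1, r2:1, r3:3, r4:0}

1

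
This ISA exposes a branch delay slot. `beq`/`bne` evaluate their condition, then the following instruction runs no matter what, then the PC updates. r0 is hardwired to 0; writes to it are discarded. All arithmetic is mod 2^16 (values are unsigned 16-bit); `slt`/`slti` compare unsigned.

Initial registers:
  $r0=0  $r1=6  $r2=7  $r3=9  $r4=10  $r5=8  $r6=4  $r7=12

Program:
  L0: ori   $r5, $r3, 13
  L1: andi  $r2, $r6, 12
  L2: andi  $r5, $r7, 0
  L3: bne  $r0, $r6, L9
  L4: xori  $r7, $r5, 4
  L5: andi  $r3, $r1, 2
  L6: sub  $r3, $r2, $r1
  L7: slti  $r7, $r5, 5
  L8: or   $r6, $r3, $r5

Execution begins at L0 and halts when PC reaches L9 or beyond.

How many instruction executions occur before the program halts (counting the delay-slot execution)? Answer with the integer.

5

  step pc=0: ori   $r5, $r3, 13  regs=(0,6,7,9,10,13,4,12)
  step pc=1: andi  $r2, $r6, 12  regs=(0,6,4,9,10,13,4,12)
  step pc=2: andi  $r5, $r7, 0  regs=(0,6,4,9,10,0,4,12)
  step pc=3: bne  $r0, $r6, L9  cond=T  regs=(0,6,4,9,10,0,4,12)
  step pc=4: xori  $r7, $r5, 4  regs=(0,6,4,9,10,0,4,4)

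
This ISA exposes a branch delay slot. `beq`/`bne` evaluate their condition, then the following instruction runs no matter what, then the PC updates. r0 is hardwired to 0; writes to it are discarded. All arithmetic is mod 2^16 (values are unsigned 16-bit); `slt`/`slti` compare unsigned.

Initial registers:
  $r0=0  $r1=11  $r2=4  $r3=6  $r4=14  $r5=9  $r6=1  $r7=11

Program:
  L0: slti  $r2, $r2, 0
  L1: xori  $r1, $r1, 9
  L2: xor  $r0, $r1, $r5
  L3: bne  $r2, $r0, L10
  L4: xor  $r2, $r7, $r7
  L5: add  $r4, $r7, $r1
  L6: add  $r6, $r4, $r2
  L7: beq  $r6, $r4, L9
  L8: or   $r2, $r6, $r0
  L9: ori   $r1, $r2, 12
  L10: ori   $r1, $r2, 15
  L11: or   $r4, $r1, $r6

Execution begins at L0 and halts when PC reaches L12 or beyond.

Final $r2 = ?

  step pc=0: slti  $r2, $r2, 0  regs=(0,11,0,6,14,9,1,11)
  step pc=1: xori  $r1, $r1, 9  regs=(0,2,0,6,14,9,1,11)
  step pc=2: xor  $r0, $r1, $r5  regs=(0,2,0,6,14,9,1,11)
  step pc=3: bne  $r2, $r0, L10  cond=F  regs=(0,2,0,6,14,9,1,11)
  step pc=4: xor  $r2, $r7, $r7  regs=(0,2,0,6,14,9,1,11)
  step pc=5: add  $r4, $r7, $r1  regs=(0,2,0,6,13,9,1,11)
  step pc=6: add  $r6, $r4, $r2  regs=(0,2,0,6,13,9,13,11)
  step pc=7: beq  $r6, $r4, L9  cond=T  regs=(0,2,0,6,13,9,13,11)
  step pc=8: or   $r2, $r6, $r0  regs=(0,2,13,6,13,9,13,11)
  step pc=9: ori   $r1, $r2, 12  regs=(0,13,13,6,13,9,13,11)
  step pc=10: ori   $r1, $r2, 15  regs=(0,15,13,6,13,9,13,11)
  step pc=11: or   $r4, $r1, $r6  regs=(0,15,13,6,15,9,13,11)

13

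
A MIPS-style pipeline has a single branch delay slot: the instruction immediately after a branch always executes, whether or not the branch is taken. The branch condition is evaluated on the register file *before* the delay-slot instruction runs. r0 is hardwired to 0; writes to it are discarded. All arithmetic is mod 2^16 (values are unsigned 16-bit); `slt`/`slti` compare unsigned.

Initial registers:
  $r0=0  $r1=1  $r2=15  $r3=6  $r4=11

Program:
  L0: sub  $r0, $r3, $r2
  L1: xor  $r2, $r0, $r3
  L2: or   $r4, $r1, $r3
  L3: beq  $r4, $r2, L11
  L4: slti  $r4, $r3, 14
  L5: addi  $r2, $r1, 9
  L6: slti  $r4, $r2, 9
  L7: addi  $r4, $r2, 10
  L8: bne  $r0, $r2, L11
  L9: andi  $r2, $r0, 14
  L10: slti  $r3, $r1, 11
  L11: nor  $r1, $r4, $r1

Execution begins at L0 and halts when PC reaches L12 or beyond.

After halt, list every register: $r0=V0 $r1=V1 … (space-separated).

$r0=0 $r1=65514 $r2=0 $r3=6 $r4=20

PC=0  sub  $r0, $r3, $r2     | $r0=0 $r1=1 $r2=15 $r3=6 $r4=11
PC=1  xor  $r2, $r0, $r3     | $r0=0 $r1=1 $r2=6 $r3=6 $r4=11
PC=2  or   $r4, $r1, $r3     | $r0=0 $r1=1 $r2=6 $r3=6 $r4=7
PC=3  beq  $r4, $r2, L11     | $r0=0 $r1=1 $r2=6 $r3=6 $r4=7  [not taken]
PC=4  slti  $r4, $r3, 14     | $r0=0 $r1=1 $r2=6 $r3=6 $r4=1
PC=5  addi  $r2, $r1, 9      | $r0=0 $r1=1 $r2=10 $r3=6 $r4=1
PC=6  slti  $r4, $r2, 9      | $r0=0 $r1=1 $r2=10 $r3=6 $r4=0
PC=7  addi  $r4, $r2, 10     | $r0=0 $r1=1 $r2=10 $r3=6 $r4=20
PC=8  bne  $r0, $r2, L11     | $r0=0 $r1=1 $r2=10 $r3=6 $r4=20  [TAKEN]
PC=9  andi  $r2, $r0, 14     | $r0=0 $r1=1 $r2=0 $r3=6 $r4=20
PC=11 nor  $r1, $r4, $r1     | $r0=0 $r1=65514 $r2=0 $r3=6 $r4=20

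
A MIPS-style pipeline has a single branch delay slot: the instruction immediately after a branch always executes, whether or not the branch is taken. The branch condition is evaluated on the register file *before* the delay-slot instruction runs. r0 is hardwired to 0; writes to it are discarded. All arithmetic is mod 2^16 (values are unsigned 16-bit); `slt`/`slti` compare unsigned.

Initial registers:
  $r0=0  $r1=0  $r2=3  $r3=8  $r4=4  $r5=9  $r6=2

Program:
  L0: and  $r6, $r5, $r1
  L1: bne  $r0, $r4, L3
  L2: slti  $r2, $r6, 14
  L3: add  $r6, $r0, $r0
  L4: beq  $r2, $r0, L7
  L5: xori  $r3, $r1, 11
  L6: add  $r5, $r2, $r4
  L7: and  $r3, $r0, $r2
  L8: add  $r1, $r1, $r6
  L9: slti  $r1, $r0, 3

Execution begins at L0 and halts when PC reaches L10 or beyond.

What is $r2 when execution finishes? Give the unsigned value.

1

#0 and  $r6, $r5, $r1 ; 0/0/3/8/4/9/0
#1 bne  $r0, $r4, L3 ; 0/0/3/8/4/9/0 ; →target
#2 slti  $r2, $r6, 14 ; 0/0/1/8/4/9/0
#3 add  $r6, $r0, $r0 ; 0/0/1/8/4/9/0
#4 beq  $r2, $r0, L7 ; 0/0/1/8/4/9/0 ; →fallthru
#5 xori  $r3, $r1, 11 ; 0/0/1/11/4/9/0
#6 add  $r5, $r2, $r4 ; 0/0/1/11/4/5/0
#7 and  $r3, $r0, $r2 ; 0/0/1/0/4/5/0
#8 add  $r1, $r1, $r6 ; 0/0/1/0/4/5/0
#9 slti  $r1, $r0, 3 ; 0/1/1/0/4/5/0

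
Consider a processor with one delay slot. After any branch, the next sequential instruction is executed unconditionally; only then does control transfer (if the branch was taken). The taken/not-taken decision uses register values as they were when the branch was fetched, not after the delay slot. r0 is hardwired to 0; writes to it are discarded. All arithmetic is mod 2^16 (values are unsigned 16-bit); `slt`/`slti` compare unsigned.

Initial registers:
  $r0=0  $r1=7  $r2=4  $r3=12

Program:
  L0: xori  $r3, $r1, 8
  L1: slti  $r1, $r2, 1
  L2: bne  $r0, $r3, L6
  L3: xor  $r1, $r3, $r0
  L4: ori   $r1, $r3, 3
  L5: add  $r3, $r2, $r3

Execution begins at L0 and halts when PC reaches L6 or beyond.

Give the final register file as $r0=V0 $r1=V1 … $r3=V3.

$r0=0 $r1=15 $r2=4 $r3=15

  step pc=0: xori  $r3, $r1, 8  regs=(0,7,4,15)
  step pc=1: slti  $r1, $r2, 1  regs=(0,0,4,15)
  step pc=2: bne  $r0, $r3, L6  cond=T  regs=(0,0,4,15)
  step pc=3: xor  $r1, $r3, $r0  regs=(0,15,4,15)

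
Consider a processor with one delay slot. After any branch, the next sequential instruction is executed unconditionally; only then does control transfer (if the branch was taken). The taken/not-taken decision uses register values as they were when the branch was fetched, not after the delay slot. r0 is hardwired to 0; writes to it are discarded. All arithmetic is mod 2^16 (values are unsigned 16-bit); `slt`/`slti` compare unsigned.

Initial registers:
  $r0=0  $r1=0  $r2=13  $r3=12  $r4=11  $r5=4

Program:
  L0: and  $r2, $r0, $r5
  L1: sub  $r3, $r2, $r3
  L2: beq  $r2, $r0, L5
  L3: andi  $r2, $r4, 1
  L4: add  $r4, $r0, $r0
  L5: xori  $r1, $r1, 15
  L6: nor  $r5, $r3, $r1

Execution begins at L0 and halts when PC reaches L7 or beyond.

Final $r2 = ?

PC=0  and  $r2, $r0, $r5     | $r0=0 $r1=0 $r2=0 $r3=12 $r4=11 $r5=4
PC=1  sub  $r3, $r2, $r3     | $r0=0 $r1=0 $r2=0 $r3=65524 $r4=11 $r5=4
PC=2  beq  $r2, $r0, L5      | $r0=0 $r1=0 $r2=0 $r3=65524 $r4=11 $r5=4  [TAKEN]
PC=3  andi  $r2, $r4, 1      | $r0=0 $r1=0 $r2=1 $r3=65524 $r4=11 $r5=4
PC=5  xori  $r1, $r1, 15     | $r0=0 $r1=15 $r2=1 $r3=65524 $r4=11 $r5=4
PC=6  nor  $r5, $r3, $r1     | $r0=0 $r1=15 $r2=1 $r3=65524 $r4=11 $r5=0

1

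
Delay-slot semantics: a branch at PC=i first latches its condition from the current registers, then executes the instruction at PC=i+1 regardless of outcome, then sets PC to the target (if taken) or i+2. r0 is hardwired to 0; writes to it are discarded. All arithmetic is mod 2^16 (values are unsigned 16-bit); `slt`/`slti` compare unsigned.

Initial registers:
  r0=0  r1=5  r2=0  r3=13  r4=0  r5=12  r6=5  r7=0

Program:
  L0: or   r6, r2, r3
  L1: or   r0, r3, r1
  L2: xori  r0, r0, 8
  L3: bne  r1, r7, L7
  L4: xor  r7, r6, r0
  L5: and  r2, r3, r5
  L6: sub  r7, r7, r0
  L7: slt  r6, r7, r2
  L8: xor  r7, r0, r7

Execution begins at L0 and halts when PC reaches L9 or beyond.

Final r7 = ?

PC=0  or   r6, r2, r3        | r0=0 r1=5 r2=0 r3=13 r4=0 r5=12 r6=13 r7=0
PC=1  or   r0, r3, r1        | r0=0 r1=5 r2=0 r3=13 r4=0 r5=12 r6=13 r7=0
PC=2  xori  r0, r0, 8        | r0=0 r1=5 r2=0 r3=13 r4=0 r5=12 r6=13 r7=0
PC=3  bne  r1, r7, L7        | r0=0 r1=5 r2=0 r3=13 r4=0 r5=12 r6=13 r7=0  [TAKEN]
PC=4  xor  r7, r6, r0        | r0=0 r1=5 r2=0 r3=13 r4=0 r5=12 r6=13 r7=13
PC=7  slt  r6, r7, r2        | r0=0 r1=5 r2=0 r3=13 r4=0 r5=12 r6=0 r7=13
PC=8  xor  r7, r0, r7        | r0=0 r1=5 r2=0 r3=13 r4=0 r5=12 r6=0 r7=13

13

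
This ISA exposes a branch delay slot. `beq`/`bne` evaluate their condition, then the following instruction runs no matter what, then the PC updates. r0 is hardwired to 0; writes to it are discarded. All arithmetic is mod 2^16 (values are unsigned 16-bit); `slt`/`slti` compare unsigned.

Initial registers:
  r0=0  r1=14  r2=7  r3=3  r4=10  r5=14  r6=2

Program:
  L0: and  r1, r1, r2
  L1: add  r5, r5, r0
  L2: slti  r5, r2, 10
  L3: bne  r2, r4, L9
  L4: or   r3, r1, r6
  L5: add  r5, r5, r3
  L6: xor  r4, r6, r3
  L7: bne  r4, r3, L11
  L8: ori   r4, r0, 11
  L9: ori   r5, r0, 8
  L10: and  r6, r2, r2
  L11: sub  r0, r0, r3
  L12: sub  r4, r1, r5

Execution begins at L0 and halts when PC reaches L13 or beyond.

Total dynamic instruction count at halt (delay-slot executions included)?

9

  step pc=0: and  r1, r1, r2  regs=(0,6,7,3,10,14,2)
  step pc=1: add  r5, r5, r0  regs=(0,6,7,3,10,14,2)
  step pc=2: slti  r5, r2, 10  regs=(0,6,7,3,10,1,2)
  step pc=3: bne  r2, r4, L9  cond=T  regs=(0,6,7,3,10,1,2)
  step pc=4: or   r3, r1, r6  regs=(0,6,7,6,10,1,2)
  step pc=9: ori   r5, r0, 8  regs=(0,6,7,6,10,8,2)
  step pc=10: and  r6, r2, r2  regs=(0,6,7,6,10,8,7)
  step pc=11: sub  r0, r0, r3  regs=(0,6,7,6,10,8,7)
  step pc=12: sub  r4, r1, r5  regs=(0,6,7,6,65534,8,7)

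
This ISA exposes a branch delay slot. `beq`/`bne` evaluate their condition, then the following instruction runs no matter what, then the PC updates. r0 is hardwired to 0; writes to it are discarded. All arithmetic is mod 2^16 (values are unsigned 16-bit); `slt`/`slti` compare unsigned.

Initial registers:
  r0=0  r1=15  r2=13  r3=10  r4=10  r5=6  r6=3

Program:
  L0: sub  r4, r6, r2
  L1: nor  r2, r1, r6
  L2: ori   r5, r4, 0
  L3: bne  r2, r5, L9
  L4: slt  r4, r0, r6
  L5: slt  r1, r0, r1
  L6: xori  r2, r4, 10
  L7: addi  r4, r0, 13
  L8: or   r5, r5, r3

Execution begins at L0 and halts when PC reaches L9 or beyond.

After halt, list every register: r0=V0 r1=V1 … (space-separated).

r0=0 r1=15 r2=65520 r3=10 r4=1 r5=65526 r6=3

  step pc=0: sub  r4, r6, r2  regs=(0,15,13,10,65526,6,3)
  step pc=1: nor  r2, r1, r6  regs=(0,15,65520,10,65526,6,3)
  step pc=2: ori   r5, r4, 0  regs=(0,15,65520,10,65526,65526,3)
  step pc=3: bne  r2, r5, L9  cond=T  regs=(0,15,65520,10,65526,65526,3)
  step pc=4: slt  r4, r0, r6  regs=(0,15,65520,10,1,65526,3)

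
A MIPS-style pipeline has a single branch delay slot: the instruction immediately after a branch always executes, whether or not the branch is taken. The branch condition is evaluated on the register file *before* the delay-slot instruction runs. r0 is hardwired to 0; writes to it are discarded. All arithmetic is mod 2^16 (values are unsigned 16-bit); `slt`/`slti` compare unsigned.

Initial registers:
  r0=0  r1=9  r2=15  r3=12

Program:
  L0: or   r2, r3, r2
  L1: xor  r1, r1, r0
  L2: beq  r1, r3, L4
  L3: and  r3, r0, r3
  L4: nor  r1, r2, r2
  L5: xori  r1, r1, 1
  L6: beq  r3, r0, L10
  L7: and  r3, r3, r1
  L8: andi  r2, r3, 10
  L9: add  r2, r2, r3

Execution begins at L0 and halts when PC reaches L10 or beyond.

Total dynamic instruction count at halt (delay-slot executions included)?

8

  step pc=0: or   r2, r3, r2  regs=(0,9,15,12)
  step pc=1: xor  r1, r1, r0  regs=(0,9,15,12)
  step pc=2: beq  r1, r3, L4  cond=F  regs=(0,9,15,12)
  step pc=3: and  r3, r0, r3  regs=(0,9,15,0)
  step pc=4: nor  r1, r2, r2  regs=(0,65520,15,0)
  step pc=5: xori  r1, r1, 1  regs=(0,65521,15,0)
  step pc=6: beq  r3, r0, L10  cond=T  regs=(0,65521,15,0)
  step pc=7: and  r3, r3, r1  regs=(0,65521,15,0)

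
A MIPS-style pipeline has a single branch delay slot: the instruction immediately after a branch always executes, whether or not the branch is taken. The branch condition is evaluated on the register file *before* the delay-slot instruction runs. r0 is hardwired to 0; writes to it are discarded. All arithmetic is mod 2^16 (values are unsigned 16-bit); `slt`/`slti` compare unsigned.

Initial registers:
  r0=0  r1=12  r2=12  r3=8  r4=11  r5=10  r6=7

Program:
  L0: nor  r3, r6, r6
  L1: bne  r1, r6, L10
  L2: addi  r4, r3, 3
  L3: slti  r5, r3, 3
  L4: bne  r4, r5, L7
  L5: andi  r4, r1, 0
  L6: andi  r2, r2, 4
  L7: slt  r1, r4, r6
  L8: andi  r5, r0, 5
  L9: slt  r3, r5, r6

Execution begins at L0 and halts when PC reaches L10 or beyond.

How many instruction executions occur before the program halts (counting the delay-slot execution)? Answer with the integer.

  step pc=0: nor  r3, r6, r6  regs=(0,12,12,65528,11,10,7)
  step pc=1: bne  r1, r6, L10  cond=T  regs=(0,12,12,65528,11,10,7)
  step pc=2: addi  r4, r3, 3  regs=(0,12,12,65528,65531,10,7)

3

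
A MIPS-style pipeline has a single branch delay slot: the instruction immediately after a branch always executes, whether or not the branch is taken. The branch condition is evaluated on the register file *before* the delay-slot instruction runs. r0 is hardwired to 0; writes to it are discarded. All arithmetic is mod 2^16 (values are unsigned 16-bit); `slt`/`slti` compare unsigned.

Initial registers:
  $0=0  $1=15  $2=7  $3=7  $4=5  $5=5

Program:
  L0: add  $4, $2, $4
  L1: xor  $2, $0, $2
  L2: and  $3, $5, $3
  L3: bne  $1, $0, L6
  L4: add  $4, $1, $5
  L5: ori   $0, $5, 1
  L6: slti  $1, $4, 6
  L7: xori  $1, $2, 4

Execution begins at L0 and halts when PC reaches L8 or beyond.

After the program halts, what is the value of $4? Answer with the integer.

#0 add  $4, $2, $4 ; 0/15/7/7/12/5
#1 xor  $2, $0, $2 ; 0/15/7/7/12/5
#2 and  $3, $5, $3 ; 0/15/7/5/12/5
#3 bne  $1, $0, L6 ; 0/15/7/5/12/5 ; →target
#4 add  $4, $1, $5 ; 0/15/7/5/20/5
#6 slti  $1, $4, 6 ; 0/0/7/5/20/5
#7 xori  $1, $2, 4 ; 0/3/7/5/20/5

20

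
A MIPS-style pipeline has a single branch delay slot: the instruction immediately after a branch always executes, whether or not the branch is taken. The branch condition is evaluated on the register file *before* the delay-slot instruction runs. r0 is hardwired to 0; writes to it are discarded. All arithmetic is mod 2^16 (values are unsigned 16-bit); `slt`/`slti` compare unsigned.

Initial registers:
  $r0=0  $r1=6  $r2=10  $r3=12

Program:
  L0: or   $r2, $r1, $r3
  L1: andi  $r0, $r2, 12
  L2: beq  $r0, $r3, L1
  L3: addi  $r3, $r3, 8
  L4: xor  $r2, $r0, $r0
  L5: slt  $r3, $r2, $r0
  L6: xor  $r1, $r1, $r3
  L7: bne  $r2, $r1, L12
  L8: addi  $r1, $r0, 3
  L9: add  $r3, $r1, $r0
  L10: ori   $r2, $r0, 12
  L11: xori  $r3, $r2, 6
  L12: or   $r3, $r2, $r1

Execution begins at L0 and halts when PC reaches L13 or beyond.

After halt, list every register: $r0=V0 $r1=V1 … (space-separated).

  step pc=0: or   $r2, $r1, $r3  regs=(0,6,14,12)
  step pc=1: andi  $r0, $r2, 12  regs=(0,6,14,12)
  step pc=2: beq  $r0, $r3, L1  cond=F  regs=(0,6,14,12)
  step pc=3: addi  $r3, $r3, 8  regs=(0,6,14,20)
  step pc=4: xor  $r2, $r0, $r0  regs=(0,6,0,20)
  step pc=5: slt  $r3, $r2, $r0  regs=(0,6,0,0)
  step pc=6: xor  $r1, $r1, $r3  regs=(0,6,0,0)
  step pc=7: bne  $r2, $r1, L12  cond=T  regs=(0,6,0,0)
  step pc=8: addi  $r1, $r0, 3  regs=(0,3,0,0)
  step pc=12: or   $r3, $r2, $r1  regs=(0,3,0,3)

$r0=0 $r1=3 $r2=0 $r3=3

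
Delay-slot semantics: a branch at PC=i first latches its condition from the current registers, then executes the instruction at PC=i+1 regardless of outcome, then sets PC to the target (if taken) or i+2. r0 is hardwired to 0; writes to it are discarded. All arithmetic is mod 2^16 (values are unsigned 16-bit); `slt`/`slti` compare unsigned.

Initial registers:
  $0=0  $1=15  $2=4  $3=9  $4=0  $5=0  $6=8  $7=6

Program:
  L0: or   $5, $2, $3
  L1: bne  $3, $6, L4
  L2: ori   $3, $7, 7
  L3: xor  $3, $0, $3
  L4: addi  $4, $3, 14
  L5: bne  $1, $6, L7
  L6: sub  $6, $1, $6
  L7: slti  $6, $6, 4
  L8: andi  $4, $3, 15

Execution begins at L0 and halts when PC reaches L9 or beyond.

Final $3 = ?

7

PC=0  or   $5, $2, $3        | $0=0 $1=15 $2=4 $3=9 $4=0 $5=13 $6=8 $7=6
PC=1  bne  $3, $6, L4        | $0=0 $1=15 $2=4 $3=9 $4=0 $5=13 $6=8 $7=6  [TAKEN]
PC=2  ori   $3, $7, 7        | $0=0 $1=15 $2=4 $3=7 $4=0 $5=13 $6=8 $7=6
PC=4  addi  $4, $3, 14       | $0=0 $1=15 $2=4 $3=7 $4=21 $5=13 $6=8 $7=6
PC=5  bne  $1, $6, L7        | $0=0 $1=15 $2=4 $3=7 $4=21 $5=13 $6=8 $7=6  [TAKEN]
PC=6  sub  $6, $1, $6        | $0=0 $1=15 $2=4 $3=7 $4=21 $5=13 $6=7 $7=6
PC=7  slti  $6, $6, 4        | $0=0 $1=15 $2=4 $3=7 $4=21 $5=13 $6=0 $7=6
PC=8  andi  $4, $3, 15       | $0=0 $1=15 $2=4 $3=7 $4=7 $5=13 $6=0 $7=6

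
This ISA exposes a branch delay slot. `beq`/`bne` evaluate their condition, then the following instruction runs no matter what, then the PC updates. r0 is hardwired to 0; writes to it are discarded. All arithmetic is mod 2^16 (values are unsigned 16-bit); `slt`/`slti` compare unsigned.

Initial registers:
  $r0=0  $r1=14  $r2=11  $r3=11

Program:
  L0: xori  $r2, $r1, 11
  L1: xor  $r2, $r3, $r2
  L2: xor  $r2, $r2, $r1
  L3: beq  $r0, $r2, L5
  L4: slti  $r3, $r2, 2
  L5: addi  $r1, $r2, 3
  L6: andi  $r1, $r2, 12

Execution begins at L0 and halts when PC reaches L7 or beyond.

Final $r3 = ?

1

[0] xori  $r2, $r1, 11  →  {$r0:0, $r1:14, $r2:5, $r3:11}
[1] xor  $r2, $r3, $r2  →  {$r0:0, $r1:14, $r2:14, $r3:11}
[2] xor  $r2, $r2, $r1  →  {$r0:0, $r1:14, $r2:0, $r3:11}
[3] beq  $r0, $r2, L5  →  {$r0:0, $r1:14, $r2:0, $r3:11}  ⟨branch taken⟩
[4] slti  $r3, $r2, 2  →  {$r0:0, $r1:14, $r2:0, $r3:1}
[5] addi  $r1, $r2, 3  →  {$r0:0, $r1:3, $r2:0, $r3:1}
[6] andi  $r1, $r2, 12  →  {$r0:0, $r1:0, $r2:0, $r3:1}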